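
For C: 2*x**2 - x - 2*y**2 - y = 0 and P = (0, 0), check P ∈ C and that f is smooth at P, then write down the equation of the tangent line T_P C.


Tangent line at P: -x - y = 0.

Step 1: f(0, 0) = 0, so P lies on C.
Step 2: partial derivatives
  f_x(x, y) = 4*x - 1, f_y(x, y) = -4*y - 1.
  f_x(P) = -1, f_y(P) = -1 (gradient nonzero, so P is smooth).
Step 3: tangent line at P: -1·(x − 0) + -1·(y − 0) = 0.
Expanding: -x - y = 0.


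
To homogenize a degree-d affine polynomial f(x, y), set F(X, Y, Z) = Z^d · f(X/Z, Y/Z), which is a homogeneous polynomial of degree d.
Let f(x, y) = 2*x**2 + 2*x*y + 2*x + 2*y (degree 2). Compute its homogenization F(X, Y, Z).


F(X, Y, Z) = 2*X**2 + 2*X*Y + 2*X*Z + 2*Y*Z

deg(f) = 2.
Substitute x = X/Z, y = Y/Z into f, then multiply by Z^2.
  monomial 2·x^2·y^0 ↦ 2·X^2·Y^0·Z^0.
  monomial 2·x^1·y^1 ↦ 2·X^1·Y^1·Z^0.
  monomial 2·x^1·y^0 ↦ 2·X^1·Y^0·Z^1.
  monomial 2·x^0·y^1 ↦ 2·X^0·Y^1·Z^1.
Collecting: F(X, Y, Z) = 2*X**2 + 2*X*Y + 2*X*Z + 2*Y*Z.


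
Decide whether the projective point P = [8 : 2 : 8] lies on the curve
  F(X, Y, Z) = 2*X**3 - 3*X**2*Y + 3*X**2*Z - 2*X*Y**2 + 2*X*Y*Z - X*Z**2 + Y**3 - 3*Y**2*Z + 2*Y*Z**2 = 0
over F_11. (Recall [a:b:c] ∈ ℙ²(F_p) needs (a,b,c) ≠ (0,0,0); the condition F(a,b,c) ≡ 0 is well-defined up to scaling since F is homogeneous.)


F(8,2,8) ≡ 0 (mod 11); P is on the curve.

Evaluate F(8, 2, 8) term-by-term (mod 11).
  2*X**3 ↦ 2·512·1·1 = 1024
  -3*X**2*Y ↦ -3·64·2·1 = -384
  3*X**2*Z ↦ 3·64·1·8 = 1536
  -2*X*Y**2 ↦ -2·8·4·1 = -64
  2*X*Y*Z ↦ 2·8·2·8 = 256
  -X*Z**2 ↦ -1·8·1·64 = -512
  Y**3 ↦ 1·1·8·1 = 8
  -3*Y**2*Z ↦ -3·1·4·8 = -96
  2*Y*Z**2 ↦ 2·1·2·64 = 256
Sum: F(8, 2, 8) = (1024) + (-384) + (1536) + (-64) + (256) + (-512) + (8) + (-96) + (256) = 2024.
Reducing mod 11: 2024 ≡ 0 (mod 11).
Since F(a, b, c) ≡ 0 (mod 11), P lies on the curve.


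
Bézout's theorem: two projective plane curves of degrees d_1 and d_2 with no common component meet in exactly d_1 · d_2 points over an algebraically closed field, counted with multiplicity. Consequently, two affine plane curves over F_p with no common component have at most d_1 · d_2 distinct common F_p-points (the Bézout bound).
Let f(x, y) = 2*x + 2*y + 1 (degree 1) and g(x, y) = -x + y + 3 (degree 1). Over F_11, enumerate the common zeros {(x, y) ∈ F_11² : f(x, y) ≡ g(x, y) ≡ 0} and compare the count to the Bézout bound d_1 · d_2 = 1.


Common zeros: {(4, 1)}; count = 1; Bézout bound = 1.

deg(f) = 1, deg(g) = 1, so Bézout bound = 1.
Scan x ∈ F_11. For each x, list the y ∈ F_11 with f(x, y) ≡ 0 and those with g(x, y) ≡ 0 (mod 11); the common zeros in that column are the intersection.
  x = 0: f ≡ 0 at y ∈ {5}; g ≡ 0 at y ∈ {8}; common: ∅.
  x = 1: f ≡ 0 at y ∈ {4}; g ≡ 0 at y ∈ {9}; common: ∅.
  x = 2: f ≡ 0 at y ∈ {3}; g ≡ 0 at y ∈ {10}; common: ∅.
  x = 3: f ≡ 0 at y ∈ {2}; g ≡ 0 at y ∈ {0}; common: ∅.
  x = 4: f ≡ 0 at y ∈ {1}; g ≡ 0 at y ∈ {1}; common: {1}.
  x = 5: f ≡ 0 at y ∈ {0}; g ≡ 0 at y ∈ {2}; common: ∅.
  x = 6: f ≡ 0 at y ∈ {10}; g ≡ 0 at y ∈ {3}; common: ∅.
  x = 7: f ≡ 0 at y ∈ {9}; g ≡ 0 at y ∈ {4}; common: ∅.
  x = 8: f ≡ 0 at y ∈ {8}; g ≡ 0 at y ∈ {5}; common: ∅.
  x = 9: f ≡ 0 at y ∈ {7}; g ≡ 0 at y ∈ {6}; common: ∅.
  x = 10: f ≡ 0 at y ∈ {6}; g ≡ 0 at y ∈ {7}; common: ∅.
Collecting: common zeros = {(4, 1)}, so the count is 1.
Comparison with the Bézout bound: 1 ≤ 1 = deg(f)·deg(g), as expected for curves with no common component (the bound is attained).


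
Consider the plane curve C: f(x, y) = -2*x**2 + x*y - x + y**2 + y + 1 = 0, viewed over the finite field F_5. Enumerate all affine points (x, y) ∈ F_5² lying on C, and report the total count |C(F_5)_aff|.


Affine F_5-points: {(2, 1), (3, 0), (3, 1), (4, 0)}; count = 4.

For each of the 25 pairs (x, y) ∈ F_5², evaluate f(x, y) mod 5. Record the zeros.
  x = 0: [0↦1, 1↦3, 2↦2, 3↦3, 4↦1]  zeros at y ∈ ∅
  x = 1: [0↦3, 1↦1, 2↦1, 3↦3, 4↦2]  zeros at y ∈ ∅
  x = 2: [0↦1, 1↦0, 2↦1, 3↦4, 4↦4]  zeros at y ∈ {1}
  x = 3: [0↦0, 1↦0, 2↦2, 3↦1, 4↦2]  zeros at y ∈ {0, 1}
  x = 4: [0↦0, 1↦1, 2↦4, 3↦4, 4↦1]  zeros at y ∈ {0}
Collecting zeros: affine points = {(2, 1), (3, 0), (3, 1), (4, 0)}.
Total count |C(F_5)_aff| = 4.


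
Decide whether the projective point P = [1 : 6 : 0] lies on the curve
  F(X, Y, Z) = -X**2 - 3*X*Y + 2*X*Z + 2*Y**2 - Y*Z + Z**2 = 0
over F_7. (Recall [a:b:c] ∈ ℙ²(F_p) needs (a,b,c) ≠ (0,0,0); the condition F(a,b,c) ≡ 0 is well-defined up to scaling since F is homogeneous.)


F(1,6,0) ≡ 4 (mod 7); P is NOT on the curve.

Evaluate F(1, 6, 0) term-by-term (mod 7).
  -X**2 ↦ -1·1·1·1 = -1
  -3*X*Y ↦ -3·1·6·1 = -18
  2*X*Z ↦ 2·1·1·0 = 0
  2*Y**2 ↦ 2·1·36·1 = 72
  -Y*Z ↦ -1·1·6·0 = 0
  Z**2 ↦ 1·1·1·0 = 0
Sum: F(1, 6, 0) = (-1) + (-18) + (0) + (72) + (0) + (0) = 53.
Reducing mod 7: 53 ≡ 4 (mod 7).
Since F(a, b, c) ≡ 4 ≠ 0 (mod 7), P does NOT lie on the curve.


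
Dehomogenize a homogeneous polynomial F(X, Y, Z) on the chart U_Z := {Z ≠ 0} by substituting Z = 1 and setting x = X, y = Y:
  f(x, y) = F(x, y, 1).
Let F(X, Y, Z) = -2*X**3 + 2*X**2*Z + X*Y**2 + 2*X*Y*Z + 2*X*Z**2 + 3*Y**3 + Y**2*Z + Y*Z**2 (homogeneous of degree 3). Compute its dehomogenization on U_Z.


f(x, y) = -2*x**3 + 2*x**2 + x*y**2 + 2*x*y + 2*x + 3*y**3 + y**2 + y

On U_Z we set Z = 1. Each monomial c·X^i·Y^j·Z^k in F becomes c·x^i·y^j·1^k = c·x^i·y^j.
Substituting Z = 1: F(X, Y, 1) = -2*x**3 + 2*x**2 + x*y**2 + 2*x*y + 2*x + 3*y**3 + y**2 + y.
Note: deg(f) ≤ deg(F) = 3; strict inequality happens when F is divisible by Z (lost terms).


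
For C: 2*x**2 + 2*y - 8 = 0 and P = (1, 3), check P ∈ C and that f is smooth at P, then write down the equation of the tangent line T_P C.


Tangent line at P: 4*x + 2*y - 10 = 0.

Step 1: f(1, 3) = 0, so P lies on C.
Step 2: partial derivatives
  f_x(x, y) = 4*x, f_y(x, y) = 2.
  f_x(P) = 4, f_y(P) = 2 (gradient nonzero, so P is smooth).
Step 3: tangent line at P: 4·(x − 1) + 2·(y − 3) = 0.
Expanding: 4*x + 2*y - 10 = 0.


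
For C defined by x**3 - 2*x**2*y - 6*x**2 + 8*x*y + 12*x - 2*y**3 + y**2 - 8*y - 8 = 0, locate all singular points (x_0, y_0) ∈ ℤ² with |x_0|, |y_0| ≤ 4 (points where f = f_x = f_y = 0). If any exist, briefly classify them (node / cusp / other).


Singular points: {(2, 0)}; classification: cusp.

Compute partial derivatives:
  f_x = 3*x**2 - 4*x*y - 12*x + 8*y + 12.
  f_y = -2*x**2 + 8*x - 6*y**2 + 2*y - 8.
Scan x_0 ∈ {−4, ..., 4}. For each x_0, f_y(x_0, y) is a polynomial in y; find its integer roots y ∈ {−4, ..., 4}, then test f_x and f at those candidates.
  x = -4: f_y(-4, y) = -6*y**2 + 2*y - 72; no integer root y with |y| ≤ 4.
  x = -3: f_y(-3, y) = -6*y**2 + 2*y - 50; no integer root y with |y| ≤ 4.
  x = -2: f_y(-2, y) = -6*y**2 + 2*y - 32; no integer root y with |y| ≤ 4.
  x = -1: f_y(-1, y) = -6*y**2 + 2*y - 18; no integer root y with |y| ≤ 4.
  x = 0: f_y(0, y) = -6*y**2 + 2*y - 8; no integer root y with |y| ≤ 4.
  x = 1: f_y(1, y) = -6*y**2 + 2*y - 2; no integer root y with |y| ≤ 4.
  x = 2: f_y(2, y) = -6*y**2 + 2*y; vanishes at y ∈ {0}. (2, 0): f_x = 0, f = 0 — SINGULAR.
  x = 3: f_y(3, y) = -6*y**2 + 2*y - 2; no integer root y with |y| ≤ 4.
  x = 4: f_y(4, y) = -6*y**2 + 2*y - 8; no integer root y with |y| ≤ 4.
Only singular point on the grid: (2, 0).
Classify: substitute x = 2 + u, y = 0 + v and expand: f = u**3 - 2*u**2*v - 2*v**3 + v**2.
No constant or linear terms (consistent with a singular point). Quadratic part: v**2. Cubic part: u**3 - 2*u**2*v - 2*v**3.
The quadratic part v**2 is a perfect square, so there is a single (double) tangent line v = 0, i.e. y = 0. Restricting the cubic part to that line (v = 0) leaves u**3 ≠ 0, so f is not divisible by v and the branch is v² ≈ -u**3 to lowest order — this is a cusp.
Classification: cusp.


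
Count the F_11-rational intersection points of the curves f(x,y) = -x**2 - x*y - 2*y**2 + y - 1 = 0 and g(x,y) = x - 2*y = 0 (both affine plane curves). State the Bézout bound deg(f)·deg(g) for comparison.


Common zeros: ∅; count = 0; Bézout bound = 2.

deg(f) = 2, deg(g) = 1, so Bézout bound = 2.
Scan x ∈ F_11. For each x, list the y ∈ F_11 with f(x, y) ≡ 0 and those with g(x, y) ≡ 0 (mod 11); the common zeros in that column are the intersection.
  x = 0: f ≡ 0 at y ∈ {8, 9}; g ≡ 0 at y ∈ {0}; common: ∅.
  x = 1: f ≡ 0 at y ∈ ∅; g ≡ 0 at y ∈ {6}; common: ∅.
  x = 2: f ≡ 0 at y ∈ {7, 9}; g ≡ 0 at y ∈ {1}; common: ∅.
  x = 3: f ≡ 0 at y ∈ {2, 8}; g ≡ 0 at y ∈ {7}; common: ∅.
  x = 4: f ≡ 0 at y ∈ {1, 3}; g ≡ 0 at y ∈ {2}; common: ∅.
  x = 5: f ≡ 0 at y ∈ ∅; g ≡ 0 at y ∈ {8}; common: ∅.
  x = 6: f ≡ 0 at y ∈ {1, 2}; g ≡ 0 at y ∈ {3}; common: ∅.
  x = 7: f ≡ 0 at y ∈ ∅; g ≡ 0 at y ∈ {9}; common: ∅.
  x = 8: f ≡ 0 at y ∈ ∅; g ≡ 0 at y ∈ {4}; common: ∅.
  x = 9: f ≡ 0 at y ∈ ∅; g ≡ 0 at y ∈ {10}; common: ∅.
  x = 10: f ≡ 0 at y ∈ ∅; g ≡ 0 at y ∈ {5}; common: ∅.
Collecting: common zeros = ∅, so the count is 0.
Comparison with the Bézout bound: 0 ≤ 2 = deg(f)·deg(g), as expected for curves with no common component (the affine F_11-count falls short of the bound because intersections may lie at infinity, over extension fields, or carry multiplicity).


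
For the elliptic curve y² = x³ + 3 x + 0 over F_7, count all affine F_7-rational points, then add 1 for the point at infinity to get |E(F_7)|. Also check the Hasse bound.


Affine points = {(0, 0), (1, 2), (1, 5), (2, 0), (3, 1), (3, 6), (5, 0)}; affine count = 7; |E(F_7)| = 8.

Discriminant check: Δ ∝ 4a³ + 27b² = 4·3³ + 27·0² = 4·27 + 27·0 ≡ 3 (mod 7). Nonzero ⇒ E is nonsingular.
For each x ∈ F_7, compute rhs = x³ + 3·x + 0 mod 7, then count y ∈ F_7 with y² ≡ rhs.
  x = 0: rhs = 0, matching y values: 0 (1 points).
  x = 1: rhs = 4, matching y values: 2, 5 (2 points).
  x = 2: rhs = 0, matching y values: 0 (1 points).
  x = 3: rhs = 1, matching y values: 1, 6 (2 points).
  x = 4: rhs = 6, matching y values: none (0 points).
  x = 5: rhs = 0, matching y values: 0 (1 points).
  x = 6: rhs = 3, matching y values: none (0 points).
Total affine count: 7.
Full point count |E(F_7)| = 7 + 1 = 8.
Hasse bound: |8 − (7+1)| = |0| = 0 ≤ 2√7 ≈ 5.2915 ✓.


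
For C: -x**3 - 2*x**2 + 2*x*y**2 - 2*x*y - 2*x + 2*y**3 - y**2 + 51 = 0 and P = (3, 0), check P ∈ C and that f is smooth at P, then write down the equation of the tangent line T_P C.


Tangent line at P: -41*x - 6*y + 123 = 0.

Step 1: f(3, 0) = 0, so P lies on C.
Step 2: partial derivatives
  f_x(x, y) = -3*x**2 - 4*x + 2*y**2 - 2*y - 2, f_y(x, y) = 4*x*y - 2*x + 6*y**2 - 2*y.
  f_x(P) = -41, f_y(P) = -6 (gradient nonzero, so P is smooth).
Step 3: tangent line at P: -41·(x − 3) + -6·(y − 0) = 0.
Expanding: -41*x - 6*y + 123 = 0.


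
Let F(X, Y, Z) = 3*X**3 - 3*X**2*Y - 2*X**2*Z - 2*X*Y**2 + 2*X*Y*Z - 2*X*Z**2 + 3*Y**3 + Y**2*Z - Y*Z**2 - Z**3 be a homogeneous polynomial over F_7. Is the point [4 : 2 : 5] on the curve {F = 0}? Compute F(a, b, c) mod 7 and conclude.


F(4,2,5) ≡ 3 (mod 7); P is NOT on the curve.

Evaluate F(4, 2, 5) term-by-term (mod 7).
  3*X**3 ↦ 3·64·1·1 = 192
  -3*X**2*Y ↦ -3·16·2·1 = -96
  -2*X**2*Z ↦ -2·16·1·5 = -160
  -2*X*Y**2 ↦ -2·4·4·1 = -32
  2*X*Y*Z ↦ 2·4·2·5 = 80
  -2*X*Z**2 ↦ -2·4·1·25 = -200
  3*Y**3 ↦ 3·1·8·1 = 24
  Y**2*Z ↦ 1·1·4·5 = 20
  -Y*Z**2 ↦ -1·1·2·25 = -50
  -Z**3 ↦ -1·1·1·125 = -125
Sum: F(4, 2, 5) = (192) + (-96) + (-160) + (-32) + (80) + (-200) + (24) + (20) + (-50) + (-125) = -347.
Reducing mod 7: -347 ≡ 3 (mod 7).
Since F(a, b, c) ≡ 3 ≠ 0 (mod 7), P does NOT lie on the curve.


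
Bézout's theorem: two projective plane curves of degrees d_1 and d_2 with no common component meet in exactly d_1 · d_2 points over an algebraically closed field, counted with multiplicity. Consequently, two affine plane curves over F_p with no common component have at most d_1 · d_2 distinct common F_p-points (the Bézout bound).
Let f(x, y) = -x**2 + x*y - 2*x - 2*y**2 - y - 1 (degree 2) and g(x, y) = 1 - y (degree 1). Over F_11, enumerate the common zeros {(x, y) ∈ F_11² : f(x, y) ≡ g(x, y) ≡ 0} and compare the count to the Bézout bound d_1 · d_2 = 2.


Common zeros: ∅; count = 0; Bézout bound = 2.

deg(f) = 2, deg(g) = 1, so Bézout bound = 2.
Scan x ∈ F_11. For each x, list the y ∈ F_11 with f(x, y) ≡ 0 and those with g(x, y) ≡ 0 (mod 11); the common zeros in that column are the intersection.
  x = 0: f ≡ 0 at y ∈ {2, 3}; g ≡ 0 at y ∈ {1}; common: ∅.
  x = 1: f ≡ 0 at y ∈ {3, 8}; g ≡ 0 at y ∈ {1}; common: ∅.
  x = 2: f ≡ 0 at y ∈ ∅; g ≡ 0 at y ∈ {1}; common: ∅.
  x = 3: f ≡ 0 at y ∈ ∅; g ≡ 0 at y ∈ {1}; common: ∅.
  x = 4: f ≡ 0 at y ∈ ∅; g ≡ 0 at y ∈ {1}; common: ∅.
  x = 5: f ≡ 0 at y ∈ {5, 8}; g ≡ 0 at y ∈ {1}; common: ∅.
  x = 6: f ≡ 0 at y ∈ ∅; g ≡ 0 at y ∈ {1}; common: ∅.
  x = 7: f ≡ 0 at y ∈ ∅; g ≡ 0 at y ∈ {1}; common: ∅.
  x = 8: f ≡ 0 at y ∈ ∅; g ≡ 0 at y ∈ {1}; common: ∅.
  x = 9: f ≡ 0 at y ∈ {5, 10}; g ≡ 0 at y ∈ {1}; common: ∅.
  x = 10: f ≡ 0 at y ∈ {0, 10}; g ≡ 0 at y ∈ {1}; common: ∅.
Collecting: common zeros = ∅, so the count is 0.
Comparison with the Bézout bound: 0 ≤ 2 = deg(f)·deg(g), as expected for curves with no common component (the affine F_11-count falls short of the bound because intersections may lie at infinity, over extension fields, or carry multiplicity).


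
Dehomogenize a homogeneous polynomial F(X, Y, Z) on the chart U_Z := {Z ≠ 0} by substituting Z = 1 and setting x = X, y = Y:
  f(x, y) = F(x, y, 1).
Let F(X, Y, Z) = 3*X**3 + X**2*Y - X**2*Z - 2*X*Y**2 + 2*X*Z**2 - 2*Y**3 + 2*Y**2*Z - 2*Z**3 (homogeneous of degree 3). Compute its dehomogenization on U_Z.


f(x, y) = 3*x**3 + x**2*y - x**2 - 2*x*y**2 + 2*x - 2*y**3 + 2*y**2 - 2

On U_Z we set Z = 1. Each monomial c·X^i·Y^j·Z^k in F becomes c·x^i·y^j·1^k = c·x^i·y^j.
Substituting Z = 1: F(X, Y, 1) = 3*x**3 + x**2*y - x**2 - 2*x*y**2 + 2*x - 2*y**3 + 2*y**2 - 2.
Note: deg(f) ≤ deg(F) = 3; strict inequality happens when F is divisible by Z (lost terms).


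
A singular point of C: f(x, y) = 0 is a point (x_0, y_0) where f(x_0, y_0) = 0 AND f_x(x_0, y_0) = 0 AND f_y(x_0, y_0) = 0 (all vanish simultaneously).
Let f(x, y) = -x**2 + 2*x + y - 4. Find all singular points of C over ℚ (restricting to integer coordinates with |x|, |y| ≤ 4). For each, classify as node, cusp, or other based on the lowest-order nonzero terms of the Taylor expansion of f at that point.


No singular points in the scanned grid; C is smooth there.

Compute partial derivatives:
  f_x = 2 - 2*x.
  f_y = 1.
f_y = 1 is a nonzero constant, so f_y never vanishes: no point (x, y) can satisfy f = f_x = f_y = 0. In particular no (x, y) ∈ {−4, ..., 4}² is singular; the curve is smooth.


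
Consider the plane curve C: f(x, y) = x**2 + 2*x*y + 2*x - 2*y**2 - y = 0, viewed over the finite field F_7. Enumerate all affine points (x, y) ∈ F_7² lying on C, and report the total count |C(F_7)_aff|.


Affine F_7-points: {(0, 0), (0, 3), (1, 5), (1, 6), (5, 0), (5, 1), (6, 3), (6, 6)}; count = 8.

For each of the 49 pairs (x, y) ∈ F_7², evaluate f(x, y) mod 7. Record the zeros.
  x = 0: [0↦0, 1↦4, 2↦4, 3↦0, 4↦6, 5↦1, 6↦6]  zeros at y ∈ {0, 3}
  x = 1: [0↦3, 1↦2, 2↦4, 3↦2, 4↦3, 5↦0, 6↦0]  zeros at y ∈ {5, 6}
  x = 2: [0↦1, 1↦2, 2↦6, 3↦6, 4↦2, 5↦1, 6↦3]  zeros at y ∈ ∅
  x = 3: [0↦1, 1↦4, 2↦3, 3↦5, 4↦3, 5↦4, 6↦1]  zeros at y ∈ ∅
  x = 4: [0↦3, 1↦1, 2↦2, 3↦6, 4↦6, 5↦2, 6↦1]  zeros at y ∈ ∅
  x = 5: [0↦0, 1↦0, 2↦3, 3↦2, 4↦4, 5↦2, 6↦3]  zeros at y ∈ {0, 1}
  x = 6: [0↦6, 1↦1, 2↦6, 3↦0, 4↦4, 5↦4, 6↦0]  zeros at y ∈ {3, 6}
Collecting zeros: affine points = {(0, 0), (0, 3), (1, 5), (1, 6), (5, 0), (5, 1), (6, 3), (6, 6)}.
Total count |C(F_7)_aff| = 8.


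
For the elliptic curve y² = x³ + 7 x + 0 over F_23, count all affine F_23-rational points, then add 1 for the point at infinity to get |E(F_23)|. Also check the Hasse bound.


Affine points = {(0, 0), (1, 10), (1, 13), (3, 5), (3, 18), (4, 0), (7, 1), (7, 22), (8, 4), (8, 19), (10, 9), (10, 14), (12, 8), (12, 15), (14, 6), (14, 17), (17, 8), (17, 15), (18, 1), (18, 22), (19, 0), (21, 1), (21, 22)}; affine count = 23; |E(F_23)| = 24.

Discriminant check: Δ ∝ 4a³ + 27b² = 4·7³ + 27·0² = 4·343 + 27·0 ≡ 15 (mod 23). Nonzero ⇒ E is nonsingular.
For each x ∈ F_23, compute rhs = x³ + 7·x + 0 mod 23, then count y ∈ F_23 with y² ≡ rhs.
  x = 0: rhs = 0, matching y values: 0 (1 points).
  x = 1: rhs = 8, matching y values: 10, 13 (2 points).
  x = 2: rhs = 22, matching y values: none (0 points).
  x = 3: rhs = 2, matching y values: 5, 18 (2 points).
  x = 4: rhs = 0, matching y values: 0 (1 points).
  x = 5: rhs = 22, matching y values: none (0 points).
  x = 6: rhs = 5, matching y values: none (0 points).
  x = 7: rhs = 1, matching y values: 1, 22 (2 points).
  x = 8: rhs = 16, matching y values: 4, 19 (2 points).
  x = 9: rhs = 10, matching y values: none (0 points).
  x = 10: rhs = 12, matching y values: 9, 14 (2 points).
  x = 11: rhs = 5, matching y values: none (0 points).
  x = 12: rhs = 18, matching y values: 8, 15 (2 points).
  x = 13: rhs = 11, matching y values: none (0 points).
  x = 14: rhs = 13, matching y values: 6, 17 (2 points).
  x = 15: rhs = 7, matching y values: none (0 points).
  x = 16: rhs = 22, matching y values: none (0 points).
  x = 17: rhs = 18, matching y values: 8, 15 (2 points).
  x = 18: rhs = 1, matching y values: 1, 22 (2 points).
  x = 19: rhs = 0, matching y values: 0 (1 points).
  x = 20: rhs = 21, matching y values: none (0 points).
  x = 21: rhs = 1, matching y values: 1, 22 (2 points).
  x = 22: rhs = 15, matching y values: none (0 points).
Total affine count: 23.
Full point count |E(F_23)| = 23 + 1 = 24.
Hasse bound: |24 − (23+1)| = |0| = 0 ≤ 2√23 ≈ 9.5917 ✓.


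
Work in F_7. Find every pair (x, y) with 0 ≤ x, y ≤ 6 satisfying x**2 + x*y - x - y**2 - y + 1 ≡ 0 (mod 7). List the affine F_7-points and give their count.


Affine F_7-points: {(1, 1), (1, 6), (3, 0), (3, 2), (5, 0), (5, 4), (6, 1), (6, 4)}; count = 8.

For each of the 49 pairs (x, y) ∈ F_7², evaluate f(x, y) mod 7. Record the zeros.
  x = 0: [0↦1, 1↦6, 2↦2, 3↦3, 4↦2, 5↦6, 6↦1]  zeros at y ∈ ∅
  x = 1: [0↦1, 1↦0, 2↦4, 3↦6, 4↦6, 5↦4, 6↦0]  zeros at y ∈ {1, 6}
  x = 2: [0↦3, 1↦3, 2↦1, 3↦4, 4↦5, 5↦4, 6↦1]  zeros at y ∈ ∅
  x = 3: [0↦0, 1↦1, 2↦0, 3↦4, 4↦6, 5↦6, 6↦4]  zeros at y ∈ {0, 2}
  x = 4: [0↦6, 1↦1, 2↦1, 3↦6, 4↦2, 5↦3, 6↦2]  zeros at y ∈ ∅
  x = 5: [0↦0, 1↦3, 2↦4, 3↦3, 4↦0, 5↦2, 6↦2]  zeros at y ∈ {0, 4}
  x = 6: [0↦3, 1↦0, 2↦2, 3↦2, 4↦0, 5↦3, 6↦4]  zeros at y ∈ {1, 4}
Collecting zeros: affine points = {(1, 1), (1, 6), (3, 0), (3, 2), (5, 0), (5, 4), (6, 1), (6, 4)}.
Total count |C(F_7)_aff| = 8.


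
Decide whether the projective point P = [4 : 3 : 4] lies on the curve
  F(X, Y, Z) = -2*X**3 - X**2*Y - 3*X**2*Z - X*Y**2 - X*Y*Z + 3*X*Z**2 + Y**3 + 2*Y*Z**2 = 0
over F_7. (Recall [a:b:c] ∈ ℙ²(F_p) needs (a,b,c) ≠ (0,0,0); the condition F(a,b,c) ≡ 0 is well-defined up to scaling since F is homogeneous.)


F(4,3,4) ≡ 3 (mod 7); P is NOT on the curve.

Evaluate F(4, 3, 4) term-by-term (mod 7).
  -2*X**3 ↦ -2·64·1·1 = -128
  -X**2*Y ↦ -1·16·3·1 = -48
  -3*X**2*Z ↦ -3·16·1·4 = -192
  -X*Y**2 ↦ -1·4·9·1 = -36
  -X*Y*Z ↦ -1·4·3·4 = -48
  3*X*Z**2 ↦ 3·4·1·16 = 192
  Y**3 ↦ 1·1·27·1 = 27
  2*Y*Z**2 ↦ 2·1·3·16 = 96
Sum: F(4, 3, 4) = (-128) + (-48) + (-192) + (-36) + (-48) + (192) + (27) + (96) = -137.
Reducing mod 7: -137 ≡ 3 (mod 7).
Since F(a, b, c) ≡ 3 ≠ 0 (mod 7), P does NOT lie on the curve.


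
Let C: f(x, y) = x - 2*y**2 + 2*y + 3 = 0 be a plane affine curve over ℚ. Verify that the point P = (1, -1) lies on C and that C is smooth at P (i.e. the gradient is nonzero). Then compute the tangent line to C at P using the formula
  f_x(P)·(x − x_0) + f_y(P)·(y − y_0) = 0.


Tangent line at P: x + 6*y + 5 = 0.

Step 1: f(1, -1) = 0, so P lies on C.
Step 2: partial derivatives
  f_x(x, y) = 1, f_y(x, y) = 2 - 4*y.
  f_x(P) = 1, f_y(P) = 6 (gradient nonzero, so P is smooth).
Step 3: tangent line at P: 1·(x − 1) + 6·(y − -1) = 0.
Expanding: x + 6*y + 5 = 0.


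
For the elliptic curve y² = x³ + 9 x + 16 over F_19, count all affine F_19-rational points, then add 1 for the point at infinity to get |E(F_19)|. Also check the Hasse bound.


Affine points = {(0, 4), (0, 15), (1, 8), (1, 11), (2, 2), (2, 17), (6, 1), (6, 18), (7, 2), (7, 17), (8, 7), (8, 12), (9, 3), (9, 16), (10, 2), (10, 17), (12, 3), (12, 16), (14, 6), (14, 13), (15, 7), (15, 12), (16, 0), (17, 3), (17, 16), (18, 5), (18, 14)}; affine count = 27; |E(F_19)| = 28.

Discriminant check: Δ ∝ 4a³ + 27b² = 4·9³ + 27·16² = 4·729 + 27·256 ≡ 5 (mod 19). Nonzero ⇒ E is nonsingular.
For each x ∈ F_19, compute rhs = x³ + 9·x + 16 mod 19, then count y ∈ F_19 with y² ≡ rhs.
  x = 0: rhs = 16, matching y values: 4, 15 (2 points).
  x = 1: rhs = 7, matching y values: 8, 11 (2 points).
  x = 2: rhs = 4, matching y values: 2, 17 (2 points).
  x = 3: rhs = 13, matching y values: none (0 points).
  x = 4: rhs = 2, matching y values: none (0 points).
  x = 5: rhs = 15, matching y values: none (0 points).
  x = 6: rhs = 1, matching y values: 1, 18 (2 points).
  x = 7: rhs = 4, matching y values: 2, 17 (2 points).
  x = 8: rhs = 11, matching y values: 7, 12 (2 points).
  x = 9: rhs = 9, matching y values: 3, 16 (2 points).
  x = 10: rhs = 4, matching y values: 2, 17 (2 points).
  x = 11: rhs = 2, matching y values: none (0 points).
  x = 12: rhs = 9, matching y values: 3, 16 (2 points).
  x = 13: rhs = 12, matching y values: none (0 points).
  x = 14: rhs = 17, matching y values: 6, 13 (2 points).
  x = 15: rhs = 11, matching y values: 7, 12 (2 points).
  x = 16: rhs = 0, matching y values: 0 (1 points).
  x = 17: rhs = 9, matching y values: 3, 16 (2 points).
  x = 18: rhs = 6, matching y values: 5, 14 (2 points).
Total affine count: 27.
Full point count |E(F_19)| = 27 + 1 = 28.
Hasse bound: |28 − (19+1)| = |8| = 8 ≤ 2√19 ≈ 8.7178 ✓.


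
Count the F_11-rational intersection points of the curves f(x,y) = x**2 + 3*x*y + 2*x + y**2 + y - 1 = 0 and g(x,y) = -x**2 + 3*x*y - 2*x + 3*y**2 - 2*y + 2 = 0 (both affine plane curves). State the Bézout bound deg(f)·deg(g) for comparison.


Common zeros: {(7, 2), (8, 9)}; count = 2; Bézout bound = 4.

deg(f) = 2, deg(g) = 2, so Bézout bound = 4.
Scan x ∈ F_11. For each x, list the y ∈ F_11 with f(x, y) ≡ 0 and those with g(x, y) ≡ 0 (mod 11); the common zeros in that column are the intersection.
  x = 0: f ≡ 0 at y ∈ {3, 7}; g ≡ 0 at y ∈ ∅; common: ∅.
  x = 1: f ≡ 0 at y ∈ ∅; g ≡ 0 at y ∈ ∅; common: ∅.
  x = 2: f ≡ 0 at y ∈ ∅; g ≡ 0 at y ∈ {3}; common: ∅.
  x = 3: f ≡ 0 at y ∈ {6}; g ≡ 0 at y ∈ ∅; common: ∅.
  x = 4: f ≡ 0 at y ∈ {10}; g ≡ 0 at y ∈ {0, 4}; common: ∅.
  x = 5: f ≡ 0 at y ∈ ∅; g ≡ 0 at y ∈ {0, 3}; common: ∅.
  x = 6: f ≡ 0 at y ∈ ∅; g ≡ 0 at y ∈ {4, 9}; common: ∅.
  x = 7: f ≡ 0 at y ∈ {2, 9}; g ≡ 0 at y ∈ {2, 10}; common: {2}.
  x = 8: f ≡ 0 at y ∈ {9, 10}; g ≡ 0 at y ∈ {2, 9}; common: {9}.
  x = 9: f ≡ 0 at y ∈ ∅; g ≡ 0 at y ∈ ∅; common: ∅.
  x = 10: f ≡ 0 at y ∈ {6, 7}; g ≡ 0 at y ∈ {10}; common: ∅.
Collecting: common zeros = {(7, 2), (8, 9)}, so the count is 2.
Comparison with the Bézout bound: 2 ≤ 4 = deg(f)·deg(g), as expected for curves with no common component (the affine F_11-count falls short of the bound because intersections may lie at infinity, over extension fields, or carry multiplicity).


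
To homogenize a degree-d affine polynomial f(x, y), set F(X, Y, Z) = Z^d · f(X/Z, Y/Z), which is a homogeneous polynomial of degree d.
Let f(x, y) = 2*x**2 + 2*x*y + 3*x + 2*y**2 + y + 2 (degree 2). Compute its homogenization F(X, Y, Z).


F(X, Y, Z) = 2*X**2 + 2*X*Y + 3*X*Z + 2*Y**2 + Y*Z + 2*Z**2

deg(f) = 2.
Substitute x = X/Z, y = Y/Z into f, then multiply by Z^2.
  monomial 2·x^2·y^0 ↦ 2·X^2·Y^0·Z^0.
  monomial 2·x^1·y^1 ↦ 2·X^1·Y^1·Z^0.
  monomial 3·x^1·y^0 ↦ 3·X^1·Y^0·Z^1.
  monomial 2·x^0·y^2 ↦ 2·X^0·Y^2·Z^0.
  monomial 1·x^0·y^1 ↦ 1·X^0·Y^1·Z^1.
  monomial 2·x^0·y^0 ↦ 2·X^0·Y^0·Z^2.
Collecting: F(X, Y, Z) = 2*X**2 + 2*X*Y + 3*X*Z + 2*Y**2 + Y*Z + 2*Z**2.


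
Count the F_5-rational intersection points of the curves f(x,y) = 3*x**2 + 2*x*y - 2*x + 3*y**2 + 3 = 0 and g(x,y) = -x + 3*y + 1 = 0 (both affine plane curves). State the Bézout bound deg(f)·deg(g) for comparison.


Common zeros: {(0, 3)}; count = 1; Bézout bound = 2.

deg(f) = 2, deg(g) = 1, so Bézout bound = 2.
Scan x ∈ F_5. For each x, list the y ∈ F_5 with f(x, y) ≡ 0 and those with g(x, y) ≡ 0 (mod 5); the common zeros in that column are the intersection.
  x = 0: f ≡ 0 at y ∈ {2, 3}; g ≡ 0 at y ∈ {3}; common: {3}.
  x = 1: f ≡ 0 at y ∈ {2, 4}; g ≡ 0 at y ∈ {0}; common: ∅.
  x = 2: f ≡ 0 at y ∈ {3, 4}; g ≡ 0 at y ∈ {2}; common: ∅.
  x = 3: f ≡ 0 at y ∈ ∅; g ≡ 0 at y ∈ {4}; common: ∅.
  x = 4: f ≡ 0 at y ∈ ∅; g ≡ 0 at y ∈ {1}; common: ∅.
Collecting: common zeros = {(0, 3)}, so the count is 1.
Comparison with the Bézout bound: 1 ≤ 2 = deg(f)·deg(g), as expected for curves with no common component (the affine F_5-count falls short of the bound because intersections may lie at infinity, over extension fields, or carry multiplicity).


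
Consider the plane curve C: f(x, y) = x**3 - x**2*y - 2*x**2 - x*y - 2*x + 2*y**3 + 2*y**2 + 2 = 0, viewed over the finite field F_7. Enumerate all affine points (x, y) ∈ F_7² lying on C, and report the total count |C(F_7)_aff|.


Affine F_7-points: {(3, 5), (5, 3), (5, 5), (6, 4), (6, 5)}; count = 5.

For each of the 49 pairs (x, y) ∈ F_7², evaluate f(x, y) mod 7. Record the zeros.
  x = 0: [0↦2, 1↦6, 2↦5, 3↦4, 4↦1, 5↦1, 6↦2]  zeros at y ∈ ∅
  x = 1: [0↦6, 1↦1, 2↦5, 3↦2, 4↦4, 5↦2, 6↦1]  zeros at y ∈ ∅
  x = 2: [0↦5, 1↦3, 2↦3, 3↦3, 4↦1, 5↦2, 6↦4]  zeros at y ∈ ∅
  x = 3: [0↦5, 1↦4, 2↦5, 3↦6, 4↦5, 5↦0, 6↦3]  zeros at y ∈ {5}
  x = 4: [0↦5, 1↦3, 2↦3, 3↦3, 4↦1, 5↦2, 6↦4]  zeros at y ∈ ∅
  x = 5: [0↦4, 1↦6, 2↦3, 3↦0, 4↦2, 5↦0, 6↦6]  zeros at y ∈ {3, 5}
  x = 6: [0↦1, 1↦5, 2↦4, 3↦3, 4↦0, 5↦0, 6↦1]  zeros at y ∈ {4, 5}
Collecting zeros: affine points = {(3, 5), (5, 3), (5, 5), (6, 4), (6, 5)}.
Total count |C(F_7)_aff| = 5.


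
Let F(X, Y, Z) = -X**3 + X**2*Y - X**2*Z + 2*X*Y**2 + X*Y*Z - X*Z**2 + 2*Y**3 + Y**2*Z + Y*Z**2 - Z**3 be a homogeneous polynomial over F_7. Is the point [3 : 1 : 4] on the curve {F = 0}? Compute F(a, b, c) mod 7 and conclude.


F(3,1,4) ≡ 0 (mod 7); P is on the curve.

Evaluate F(3, 1, 4) term-by-term (mod 7).
  -X**3 ↦ -1·27·1·1 = -27
  X**2*Y ↦ 1·9·1·1 = 9
  -X**2*Z ↦ -1·9·1·4 = -36
  2*X*Y**2 ↦ 2·3·1·1 = 6
  X*Y*Z ↦ 1·3·1·4 = 12
  -X*Z**2 ↦ -1·3·1·16 = -48
  2*Y**3 ↦ 2·1·1·1 = 2
  Y**2*Z ↦ 1·1·1·4 = 4
  Y*Z**2 ↦ 1·1·1·16 = 16
  -Z**3 ↦ -1·1·1·64 = -64
Sum: F(3, 1, 4) = (-27) + (9) + (-36) + (6) + (12) + (-48) + (2) + (4) + (16) + (-64) = -126.
Reducing mod 7: -126 ≡ 0 (mod 7).
Since F(a, b, c) ≡ 0 (mod 7), P lies on the curve.


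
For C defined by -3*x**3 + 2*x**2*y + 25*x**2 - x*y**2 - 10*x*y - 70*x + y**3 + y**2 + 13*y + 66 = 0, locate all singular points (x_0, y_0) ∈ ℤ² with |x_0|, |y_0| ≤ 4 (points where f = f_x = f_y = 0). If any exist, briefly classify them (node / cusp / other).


Singular points: {(3, 1)}; classification: cusp.

Compute partial derivatives:
  f_x = -9*x**2 + 4*x*y + 50*x - y**2 - 10*y - 70.
  f_y = 2*x**2 - 2*x*y - 10*x + 3*y**2 + 2*y + 13.
Scan x_0 ∈ {−4, ..., 4}. For each x_0, f_y(x_0, y) is a polynomial in y; find its integer roots y ∈ {−4, ..., 4}, then test f_x and f at those candidates.
  x = -4: f_y(-4, y) = 3*y**2 + 10*y + 85; no integer root y with |y| ≤ 4.
  x = -3: f_y(-3, y) = 3*y**2 + 8*y + 61; no integer root y with |y| ≤ 4.
  x = -2: f_y(-2, y) = 3*y**2 + 6*y + 41; no integer root y with |y| ≤ 4.
  x = -1: f_y(-1, y) = 3*y**2 + 4*y + 25; no integer root y with |y| ≤ 4.
  x = 0: f_y(0, y) = 3*y**2 + 2*y + 13; no integer root y with |y| ≤ 4.
  x = 1: f_y(1, y) = 3*y**2 + 5; no integer root y with |y| ≤ 4.
  x = 2: f_y(2, y) = 3*y**2 - 2*y + 1; no integer root y with |y| ≤ 4.
  x = 3: f_y(3, y) = 3*y**2 - 4*y + 1; vanishes at y ∈ {1}. (3, 1): f_x = 0, f = 0 — SINGULAR.
  x = 4: f_y(4, y) = 3*y**2 - 6*y + 5; no integer root y with |y| ≤ 4.
Only singular point on the grid: (3, 1).
Classify: substitute x = 3 + u, y = 1 + v and expand: f = -3*u**3 + 2*u**2*v - u*v**2 + v**3 + v**2.
No constant or linear terms (consistent with a singular point). Quadratic part: v**2. Cubic part: -3*u**3 + 2*u**2*v - u*v**2 + v**3.
The quadratic part v**2 is a perfect square, so there is a single (double) tangent line v = 0, i.e. y = 1. Restricting the cubic part to that line (v = 0) leaves -3*u**3 ≠ 0, so f is not divisible by v and the branch is v² ≈ 3*u**3 to lowest order — this is a cusp.
Classification: cusp.


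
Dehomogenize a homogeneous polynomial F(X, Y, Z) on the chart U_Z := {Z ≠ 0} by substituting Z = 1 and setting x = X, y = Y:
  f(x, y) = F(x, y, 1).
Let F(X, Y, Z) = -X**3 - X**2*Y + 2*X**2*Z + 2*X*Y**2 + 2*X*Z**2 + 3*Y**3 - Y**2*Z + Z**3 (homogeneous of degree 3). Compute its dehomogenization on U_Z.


f(x, y) = -x**3 - x**2*y + 2*x**2 + 2*x*y**2 + 2*x + 3*y**3 - y**2 + 1

On U_Z we set Z = 1. Each monomial c·X^i·Y^j·Z^k in F becomes c·x^i·y^j·1^k = c·x^i·y^j.
Substituting Z = 1: F(X, Y, 1) = -x**3 - x**2*y + 2*x**2 + 2*x*y**2 + 2*x + 3*y**3 - y**2 + 1.
Note: deg(f) ≤ deg(F) = 3; strict inequality happens when F is divisible by Z (lost terms).


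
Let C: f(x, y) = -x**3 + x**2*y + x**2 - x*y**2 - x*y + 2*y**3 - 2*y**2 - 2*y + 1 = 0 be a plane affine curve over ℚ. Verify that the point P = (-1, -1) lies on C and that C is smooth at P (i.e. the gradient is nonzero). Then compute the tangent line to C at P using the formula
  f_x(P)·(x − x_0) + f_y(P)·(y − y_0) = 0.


Tangent line at P: -3*x + 8*y + 5 = 0.

Step 1: f(-1, -1) = 0, so P lies on C.
Step 2: partial derivatives
  f_x(x, y) = -3*x**2 + 2*x*y + 2*x - y**2 - y, f_y(x, y) = x**2 - 2*x*y - x + 6*y**2 - 4*y - 2.
  f_x(P) = -3, f_y(P) = 8 (gradient nonzero, so P is smooth).
Step 3: tangent line at P: -3·(x − -1) + 8·(y − -1) = 0.
Expanding: -3*x + 8*y + 5 = 0.


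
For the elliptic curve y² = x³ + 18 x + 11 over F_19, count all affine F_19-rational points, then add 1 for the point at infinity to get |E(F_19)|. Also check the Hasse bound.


Affine points = {(0, 7), (0, 12), (1, 7), (1, 12), (2, 6), (2, 13), (3, 4), (3, 15), (5, 6), (5, 13), (7, 9), (7, 10), (9, 3), (9, 16), (11, 1), (11, 18), (12, 6), (12, 13), (14, 9), (14, 10), (16, 5), (16, 14), (17, 9), (17, 10), (18, 7), (18, 12)}; affine count = 26; |E(F_19)| = 27.

Discriminant check: Δ ∝ 4a³ + 27b² = 4·18³ + 27·11² = 4·5832 + 27·121 ≡ 14 (mod 19). Nonzero ⇒ E is nonsingular.
For each x ∈ F_19, compute rhs = x³ + 18·x + 11 mod 19, then count y ∈ F_19 with y² ≡ rhs.
  x = 0: rhs = 11, matching y values: 7, 12 (2 points).
  x = 1: rhs = 11, matching y values: 7, 12 (2 points).
  x = 2: rhs = 17, matching y values: 6, 13 (2 points).
  x = 3: rhs = 16, matching y values: 4, 15 (2 points).
  x = 4: rhs = 14, matching y values: none (0 points).
  x = 5: rhs = 17, matching y values: 6, 13 (2 points).
  x = 6: rhs = 12, matching y values: none (0 points).
  x = 7: rhs = 5, matching y values: 9, 10 (2 points).
  x = 8: rhs = 2, matching y values: none (0 points).
  x = 9: rhs = 9, matching y values: 3, 16 (2 points).
  x = 10: rhs = 13, matching y values: none (0 points).
  x = 11: rhs = 1, matching y values: 1, 18 (2 points).
  x = 12: rhs = 17, matching y values: 6, 13 (2 points).
  x = 13: rhs = 10, matching y values: none (0 points).
  x = 14: rhs = 5, matching y values: 9, 10 (2 points).
  x = 15: rhs = 8, matching y values: none (0 points).
  x = 16: rhs = 6, matching y values: 5, 14 (2 points).
  x = 17: rhs = 5, matching y values: 9, 10 (2 points).
  x = 18: rhs = 11, matching y values: 7, 12 (2 points).
Total affine count: 26.
Full point count |E(F_19)| = 26 + 1 = 27.
Hasse bound: |27 − (19+1)| = |7| = 7 ≤ 2√19 ≈ 8.7178 ✓.


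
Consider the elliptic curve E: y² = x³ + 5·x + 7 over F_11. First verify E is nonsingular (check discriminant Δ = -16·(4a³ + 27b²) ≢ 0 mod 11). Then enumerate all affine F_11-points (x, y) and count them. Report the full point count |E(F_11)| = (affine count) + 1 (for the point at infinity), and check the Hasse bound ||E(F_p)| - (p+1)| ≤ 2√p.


Affine points = {(2, 5), (2, 6), (3, 4), (3, 7), (4, 5), (4, 6), (5, 5), (5, 6), (6, 0), (7, 0), (8, 3), (8, 8), (9, 0), (10, 1), (10, 10)}; affine count = 15; |E(F_11)| = 16.

Discriminant check: Δ ∝ 4a³ + 27b² = 4·5³ + 27·7² = 4·125 + 27·49 ≡ 8 (mod 11). Nonzero ⇒ E is nonsingular.
For each x ∈ F_11, compute rhs = x³ + 5·x + 7 mod 11, then count y ∈ F_11 with y² ≡ rhs.
  x = 0: rhs = 7, matching y values: none (0 points).
  x = 1: rhs = 2, matching y values: none (0 points).
  x = 2: rhs = 3, matching y values: 5, 6 (2 points).
  x = 3: rhs = 5, matching y values: 4, 7 (2 points).
  x = 4: rhs = 3, matching y values: 5, 6 (2 points).
  x = 5: rhs = 3, matching y values: 5, 6 (2 points).
  x = 6: rhs = 0, matching y values: 0 (1 points).
  x = 7: rhs = 0, matching y values: 0 (1 points).
  x = 8: rhs = 9, matching y values: 3, 8 (2 points).
  x = 9: rhs = 0, matching y values: 0 (1 points).
  x = 10: rhs = 1, matching y values: 1, 10 (2 points).
Total affine count: 15.
Full point count |E(F_11)| = 15 + 1 = 16.
Hasse bound: |16 − (11+1)| = |4| = 4 ≤ 2√11 ≈ 6.6332 ✓.


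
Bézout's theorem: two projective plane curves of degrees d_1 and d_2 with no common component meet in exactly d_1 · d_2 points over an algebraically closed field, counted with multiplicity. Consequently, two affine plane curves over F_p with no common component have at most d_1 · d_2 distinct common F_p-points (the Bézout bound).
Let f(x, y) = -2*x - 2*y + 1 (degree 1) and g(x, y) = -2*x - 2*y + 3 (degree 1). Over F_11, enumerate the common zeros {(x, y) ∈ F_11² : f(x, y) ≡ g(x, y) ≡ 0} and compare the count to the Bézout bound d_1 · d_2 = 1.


Common zeros: ∅; count = 0; Bézout bound = 1.

deg(f) = 1, deg(g) = 1, so Bézout bound = 1.
Scan x ∈ F_11. For each x, list the y ∈ F_11 with f(x, y) ≡ 0 and those with g(x, y) ≡ 0 (mod 11); the common zeros in that column are the intersection.
  x = 0: f ≡ 0 at y ∈ {6}; g ≡ 0 at y ∈ {7}; common: ∅.
  x = 1: f ≡ 0 at y ∈ {5}; g ≡ 0 at y ∈ {6}; common: ∅.
  x = 2: f ≡ 0 at y ∈ {4}; g ≡ 0 at y ∈ {5}; common: ∅.
  x = 3: f ≡ 0 at y ∈ {3}; g ≡ 0 at y ∈ {4}; common: ∅.
  x = 4: f ≡ 0 at y ∈ {2}; g ≡ 0 at y ∈ {3}; common: ∅.
  x = 5: f ≡ 0 at y ∈ {1}; g ≡ 0 at y ∈ {2}; common: ∅.
  x = 6: f ≡ 0 at y ∈ {0}; g ≡ 0 at y ∈ {1}; common: ∅.
  x = 7: f ≡ 0 at y ∈ {10}; g ≡ 0 at y ∈ {0}; common: ∅.
  x = 8: f ≡ 0 at y ∈ {9}; g ≡ 0 at y ∈ {10}; common: ∅.
  x = 9: f ≡ 0 at y ∈ {8}; g ≡ 0 at y ∈ {9}; common: ∅.
  x = 10: f ≡ 0 at y ∈ {7}; g ≡ 0 at y ∈ {8}; common: ∅.
Collecting: common zeros = ∅, so the count is 0.
Comparison with the Bézout bound: 0 ≤ 1 = deg(f)·deg(g), as expected for curves with no common component (the affine F_11-count falls short of the bound because intersections may lie at infinity, over extension fields, or carry multiplicity).


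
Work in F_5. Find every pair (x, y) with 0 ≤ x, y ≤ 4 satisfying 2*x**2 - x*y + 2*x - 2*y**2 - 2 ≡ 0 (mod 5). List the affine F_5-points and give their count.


Affine F_5-points: {(0, 2), (0, 3), (2, 0), (2, 4), (3, 3), (4, 4)}; count = 6.

For each of the 25 pairs (x, y) ∈ F_5², evaluate f(x, y) mod 5. Record the zeros.
  x = 0: [0↦3, 1↦1, 2↦0, 3↦0, 4↦1]  zeros at y ∈ {2, 3}
  x = 1: [0↦2, 1↦4, 2↦2, 3↦1, 4↦1]  zeros at y ∈ ∅
  x = 2: [0↦0, 1↦1, 2↦3, 3↦1, 4↦0]  zeros at y ∈ {0, 4}
  x = 3: [0↦2, 1↦2, 2↦3, 3↦0, 4↦3]  zeros at y ∈ {3}
  x = 4: [0↦3, 1↦2, 2↦2, 3↦3, 4↦0]  zeros at y ∈ {4}
Collecting zeros: affine points = {(0, 2), (0, 3), (2, 0), (2, 4), (3, 3), (4, 4)}.
Total count |C(F_5)_aff| = 6.


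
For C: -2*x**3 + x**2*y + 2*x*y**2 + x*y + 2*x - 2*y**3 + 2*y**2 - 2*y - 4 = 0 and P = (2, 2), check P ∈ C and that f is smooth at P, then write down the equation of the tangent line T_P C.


Tangent line at P: -4*x + 4*y = 0.

Step 1: f(2, 2) = 0, so P lies on C.
Step 2: partial derivatives
  f_x(x, y) = -6*x**2 + 2*x*y + 2*y**2 + y + 2, f_y(x, y) = x**2 + 4*x*y + x - 6*y**2 + 4*y - 2.
  f_x(P) = -4, f_y(P) = 4 (gradient nonzero, so P is smooth).
Step 3: tangent line at P: -4·(x − 2) + 4·(y − 2) = 0.
Expanding: -4*x + 4*y = 0.


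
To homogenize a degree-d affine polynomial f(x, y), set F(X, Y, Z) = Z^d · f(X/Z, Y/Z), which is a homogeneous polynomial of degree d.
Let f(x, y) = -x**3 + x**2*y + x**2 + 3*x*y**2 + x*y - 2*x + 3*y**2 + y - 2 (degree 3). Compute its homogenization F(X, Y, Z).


F(X, Y, Z) = -X**3 + X**2*Y + X**2*Z + 3*X*Y**2 + X*Y*Z - 2*X*Z**2 + 3*Y**2*Z + Y*Z**2 - 2*Z**3

deg(f) = 3.
Substitute x = X/Z, y = Y/Z into f, then multiply by Z^3.
  monomial -1·x^3·y^0 ↦ -1·X^3·Y^0·Z^0.
  monomial 1·x^2·y^1 ↦ 1·X^2·Y^1·Z^0.
  monomial 1·x^2·y^0 ↦ 1·X^2·Y^0·Z^1.
  monomial 3·x^1·y^2 ↦ 3·X^1·Y^2·Z^0.
  monomial 1·x^1·y^1 ↦ 1·X^1·Y^1·Z^1.
  monomial -2·x^1·y^0 ↦ -2·X^1·Y^0·Z^2.
  monomial 3·x^0·y^2 ↦ 3·X^0·Y^2·Z^1.
  monomial 1·x^0·y^1 ↦ 1·X^0·Y^1·Z^2.
  monomial -2·x^0·y^0 ↦ -2·X^0·Y^0·Z^3.
Collecting: F(X, Y, Z) = -X**3 + X**2*Y + X**2*Z + 3*X*Y**2 + X*Y*Z - 2*X*Z**2 + 3*Y**2*Z + Y*Z**2 - 2*Z**3.


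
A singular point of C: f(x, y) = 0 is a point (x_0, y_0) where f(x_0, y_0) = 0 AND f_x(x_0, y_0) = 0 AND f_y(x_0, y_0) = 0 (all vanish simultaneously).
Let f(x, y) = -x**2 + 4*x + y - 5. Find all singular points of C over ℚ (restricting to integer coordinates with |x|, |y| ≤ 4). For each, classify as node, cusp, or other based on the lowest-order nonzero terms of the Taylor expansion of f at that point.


No singular points in the scanned grid; C is smooth there.

Compute partial derivatives:
  f_x = 4 - 2*x.
  f_y = 1.
f_y = 1 is a nonzero constant, so f_y never vanishes: no point (x, y) can satisfy f = f_x = f_y = 0. In particular no (x, y) ∈ {−4, ..., 4}² is singular; the curve is smooth.


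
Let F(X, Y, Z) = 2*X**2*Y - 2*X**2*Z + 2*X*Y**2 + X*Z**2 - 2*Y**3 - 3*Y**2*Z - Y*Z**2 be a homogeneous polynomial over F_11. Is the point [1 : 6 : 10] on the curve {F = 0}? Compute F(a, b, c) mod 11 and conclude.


F(1,6,10) ≡ 10 (mod 11); P is NOT on the curve.

Evaluate F(1, 6, 10) term-by-term (mod 11).
  2*X**2*Y ↦ 2·1·6·1 = 12
  -2*X**2*Z ↦ -2·1·1·10 = -20
  2*X*Y**2 ↦ 2·1·36·1 = 72
  X*Z**2 ↦ 1·1·1·100 = 100
  -2*Y**3 ↦ -2·1·216·1 = -432
  -3*Y**2*Z ↦ -3·1·36·10 = -1080
  -Y*Z**2 ↦ -1·1·6·100 = -600
Sum: F(1, 6, 10) = (12) + (-20) + (72) + (100) + (-432) + (-1080) + (-600) = -1948.
Reducing mod 11: -1948 ≡ 10 (mod 11).
Since F(a, b, c) ≡ 10 ≠ 0 (mod 11), P does NOT lie on the curve.


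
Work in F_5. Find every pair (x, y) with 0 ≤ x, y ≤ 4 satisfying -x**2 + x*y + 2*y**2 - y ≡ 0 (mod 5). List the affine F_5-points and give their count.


Affine F_5-points: {(0, 0), (0, 3), (3, 1), (3, 3)}; count = 4.

For each of the 25 pairs (x, y) ∈ F_5², evaluate f(x, y) mod 5. Record the zeros.
  x = 0: [0↦0, 1↦1, 2↦1, 3↦0, 4↦3]  zeros at y ∈ {0, 3}
  x = 1: [0↦4, 1↦1, 2↦2, 3↦2, 4↦1]  zeros at y ∈ ∅
  x = 2: [0↦1, 1↦4, 2↦1, 3↦2, 4↦2]  zeros at y ∈ ∅
  x = 3: [0↦1, 1↦0, 2↦3, 3↦0, 4↦1]  zeros at y ∈ {1, 3}
  x = 4: [0↦4, 1↦4, 2↦3, 3↦1, 4↦3]  zeros at y ∈ ∅
Collecting zeros: affine points = {(0, 0), (0, 3), (3, 1), (3, 3)}.
Total count |C(F_5)_aff| = 4.
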